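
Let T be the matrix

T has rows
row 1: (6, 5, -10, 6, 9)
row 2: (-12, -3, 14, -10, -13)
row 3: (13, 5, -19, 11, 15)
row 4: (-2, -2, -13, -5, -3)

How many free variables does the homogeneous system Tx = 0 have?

Row reduce to echelon form.
R2 ← R2 + (2)·R1: [0, 7, -6, 2, 5]
R3 ← R3 − (13/6)·R1: [0, -35/6, 8/3, -2, -9/2]
R4 ← R4 + (1/3)·R1: [0, -1/3, -49/3, -3, 0]
R3 ← R3 + (5/6)·R2: [0, 0, -7/3, -1/3, -1/3]
R4 ← R4 + (1/21)·R2: [0, 0, -349/21, -61/21, 5/21]
R4 ← R4 − (349/49)·R3: [0, 0, 0, -26/49, 128/49]
4 nonzero rows, so rank(T) = 4.
T has 5 columns; by rank–nullity, nullity = 5 − 4 = 1.

1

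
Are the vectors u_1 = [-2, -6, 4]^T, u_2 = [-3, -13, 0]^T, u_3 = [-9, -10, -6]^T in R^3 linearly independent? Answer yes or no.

Form the matrix with these vectors as rows and row reduce.
R2 ← R2 − (3/2)·R1: [0, -4, -6]
R3 ← R3 − (9/2)·R1: [0, 17, -24]
R3 ← R3 + (17/4)·R2: [0, 0, -99/2]
3 nonzero rows, so the 3 vectors span a space of dimension 3.
Since 3 = 3, the vectors are linearly independent.

yes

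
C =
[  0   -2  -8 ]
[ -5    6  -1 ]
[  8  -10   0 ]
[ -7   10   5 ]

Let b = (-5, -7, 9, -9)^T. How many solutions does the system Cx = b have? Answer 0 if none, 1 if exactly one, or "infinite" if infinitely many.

0

Row reduce the augmented matrix [C | b].
Swap R1 ↔ R2
R3 ← R3 + (8/5)·R1: [0, -2/5, -8/5, -11/5]
R4 ← R4 − (7/5)·R1: [0, 8/5, 32/5, 4/5]
R3 ← R3 − (1/5)·R2: [0, 0, 0, -6/5]
R4 ← R4 + (4/5)·R2: [0, 0, 0, -16/5]
R4 ← R4 − (8/3)·R3: [0, 0, 0, 0]
The echelon form has 3 nonzero rows; the last pivot sits in the augmented column, so rank(C) = 2 but rank([C|b]) = 3.
Since the ranks differ, the system is inconsistent.
It has no solutions.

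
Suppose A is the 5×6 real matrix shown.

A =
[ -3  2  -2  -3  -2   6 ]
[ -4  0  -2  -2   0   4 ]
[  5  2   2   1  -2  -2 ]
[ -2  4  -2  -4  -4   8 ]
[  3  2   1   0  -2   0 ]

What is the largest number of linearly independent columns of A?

2

Row reduce to echelon form.
R2 ← R2 − (4/3)·R1: [0, -8/3, 2/3, 2, 8/3, -4]
R3 ← R3 + (5/3)·R1: [0, 16/3, -4/3, -4, -16/3, 8]
R4 ← R4 − (2/3)·R1: [0, 8/3, -2/3, -2, -8/3, 4]
R5 ← R5 + R1: [0, 4, -1, -3, -4, 6]
R3 ← R3 + (2)·R2: [0, 0, 0, 0, 0, 0]
R4 ← R4 + R2: [0, 0, 0, 0, 0, 0]
R5 ← R5 + (3/2)·R2: [0, 0, 0, 0, 0, 0]
Echelon form has 2 nonzero rows, so rank(A) = 2.
The rank gives the maximum number of linearly independent columns: 2.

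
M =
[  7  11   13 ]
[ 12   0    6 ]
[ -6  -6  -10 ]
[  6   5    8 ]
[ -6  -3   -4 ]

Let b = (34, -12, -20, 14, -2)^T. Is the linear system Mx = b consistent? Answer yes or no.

yes

Row reduce the augmented matrix [M | b].
R2 ← R2 − (12/7)·R1: [0, -132/7, -114/7, -492/7]
R3 ← R3 + (6/7)·R1: [0, 24/7, 8/7, 64/7]
R4 ← R4 − (6/7)·R1: [0, -31/7, -22/7, -106/7]
R5 ← R5 + (6/7)·R1: [0, 45/7, 50/7, 190/7]
R3 ← R3 + (2/11)·R2: [0, 0, -20/11, -40/11]
R4 ← R4 − (31/132)·R2: [0, 0, 15/22, 15/11]
R5 ← R5 + (15/44)·R2: [0, 0, 35/22, 35/11]
R4 ← R4 + (3/8)·R3: [0, 0, 0, 0]
R5 ← R5 + (7/8)·R3: [0, 0, 0, 0]
The echelon form has 3 nonzero rows, and every pivot lies in the first 3 columns, so rank(M) = rank([M|b]) = 3.
The system is consistent.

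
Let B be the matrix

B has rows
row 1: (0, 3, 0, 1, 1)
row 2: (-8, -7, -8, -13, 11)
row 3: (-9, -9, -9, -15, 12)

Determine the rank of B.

2

Row reduce to echelon form.
Swap R1 ↔ R2
R3 ← R3 − (9/8)·R1: [0, -9/8, 0, -3/8, -3/8]
R3 ← R3 + (3/8)·R2: [0, 0, 0, 0, 0]
Echelon form has 2 nonzero rows, so rank(B) = 2.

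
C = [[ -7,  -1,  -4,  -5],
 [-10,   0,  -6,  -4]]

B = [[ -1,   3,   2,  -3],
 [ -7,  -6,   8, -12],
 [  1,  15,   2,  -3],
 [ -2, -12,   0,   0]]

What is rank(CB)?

First compute CB:
[[ 20, -15, -30,  45],
 [ 12, -72, -32,  48]]
Now row reduce the product.
R2 ← R2 − (3/5)·R1: [0, -63, -14, 21]
2 nonzero rows, so rank(CB) = 2.

2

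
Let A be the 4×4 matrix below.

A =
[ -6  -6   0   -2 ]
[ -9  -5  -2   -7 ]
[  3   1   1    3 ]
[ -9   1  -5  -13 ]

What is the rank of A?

Row reduce to echelon form.
R2 ← R2 − (3/2)·R1: [0, 4, -2, -4]
R3 ← R3 + (1/2)·R1: [0, -2, 1, 2]
R4 ← R4 − (3/2)·R1: [0, 10, -5, -10]
R3 ← R3 + (1/2)·R2: [0, 0, 0, 0]
R4 ← R4 − (5/2)·R2: [0, 0, 0, 0]
Echelon form has 2 nonzero rows, so rank(A) = 2.

2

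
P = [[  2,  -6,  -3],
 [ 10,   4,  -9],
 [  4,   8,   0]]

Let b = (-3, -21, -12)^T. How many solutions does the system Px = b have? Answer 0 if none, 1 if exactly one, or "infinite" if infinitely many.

Row reduce the augmented matrix [P | b].
R2 ← R2 − (5)·R1: [0, 34, 6, -6]
R3 ← R3 − (2)·R1: [0, 20, 6, -6]
R3 ← R3 − (10/17)·R2: [0, 0, 42/17, -42/17]
The echelon form has 3 nonzero rows, and every pivot lies in the first 3 columns, so rank(P) = rank([P|b]) = 3.
The system is consistent.
rank = 3 = number of unknowns, so the solution is unique.

1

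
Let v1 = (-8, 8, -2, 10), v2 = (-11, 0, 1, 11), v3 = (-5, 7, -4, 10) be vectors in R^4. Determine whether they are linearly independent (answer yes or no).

yes

Form the matrix with these vectors as rows and row reduce.
R2 ← R2 − (11/8)·R1: [0, -11, 15/4, -11/4]
R3 ← R3 − (5/8)·R1: [0, 2, -11/4, 15/4]
R3 ← R3 + (2/11)·R2: [0, 0, -91/44, 13/4]
3 nonzero rows, so the 3 vectors span a space of dimension 3.
Since 3 = 3, the vectors are linearly independent.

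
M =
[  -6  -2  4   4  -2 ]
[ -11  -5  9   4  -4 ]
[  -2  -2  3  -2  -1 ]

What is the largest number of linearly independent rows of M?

2

Row reduce to echelon form.
R2 ← R2 − (11/6)·R1: [0, -4/3, 5/3, -10/3, -1/3]
R3 ← R3 − (1/3)·R1: [0, -4/3, 5/3, -10/3, -1/3]
R3 ← R3 − R2: [0, 0, 0, 0, 0]
Echelon form has 2 nonzero rows, so rank(M) = 2.
The rank gives the maximum number of linearly independent rows: 2.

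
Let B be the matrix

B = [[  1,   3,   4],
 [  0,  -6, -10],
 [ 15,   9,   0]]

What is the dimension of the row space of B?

Row reduce to echelon form.
R3 ← R3 − (15)·R1: [0, -36, -60]
R3 ← R3 − (6)·R2: [0, 0, 0]
Echelon form has 2 nonzero rows, so rank(B) = 2.
The row space has dimension equal to the rank: 2.

2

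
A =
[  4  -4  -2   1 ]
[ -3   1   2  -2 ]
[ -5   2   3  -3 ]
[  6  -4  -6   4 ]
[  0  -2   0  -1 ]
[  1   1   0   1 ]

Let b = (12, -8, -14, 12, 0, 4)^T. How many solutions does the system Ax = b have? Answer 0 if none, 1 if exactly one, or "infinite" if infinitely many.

Row reduce the augmented matrix [A | b].
R2 ← R2 + (3/4)·R1: [0, -2, 1/2, -5/4, 1]
R3 ← R3 + (5/4)·R1: [0, -3, 1/2, -7/4, 1]
R4 ← R4 − (3/2)·R1: [0, 2, -3, 5/2, -6]
R6 ← R6 − (1/4)·R1: [0, 2, 1/2, 3/4, 1]
R3 ← R3 − (3/2)·R2: [0, 0, -1/4, 1/8, -1/2]
R4 ← R4 + R2: [0, 0, -5/2, 5/4, -5]
R5 ← R5 − R2: [0, 0, -1/2, 1/4, -1]
R6 ← R6 + R2: [0, 0, 1, -1/2, 2]
R4 ← R4 − (10)·R3: [0, 0, 0, 0, 0]
R5 ← R5 − (2)·R3: [0, 0, 0, 0, 0]
R6 ← R6 + (4)·R3: [0, 0, 0, 0, 0]
The echelon form has 3 nonzero rows, and every pivot lies in the first 4 columns, so rank(A) = rank([A|b]) = 3.
The system is consistent.
rank = 3 < 4 unknowns, so there are infinitely many solutions.

infinite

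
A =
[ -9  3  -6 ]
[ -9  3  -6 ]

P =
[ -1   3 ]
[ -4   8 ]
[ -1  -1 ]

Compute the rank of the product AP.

First compute AP:
[[  3,   3],
 [  3,   3]]
Now row reduce the product.
R2 ← R2 − R1: [0, 0]
1 nonzero row, so rank(AP) = 1.

1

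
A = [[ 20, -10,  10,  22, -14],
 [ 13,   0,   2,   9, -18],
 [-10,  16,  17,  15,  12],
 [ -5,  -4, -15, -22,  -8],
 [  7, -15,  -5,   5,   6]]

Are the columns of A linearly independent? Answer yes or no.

yes

Row reduce A to echelon form.
R2 ← R2 − (13/20)·R1: [0, 13/2, -9/2, -53/10, -89/10]
R3 ← R3 + (1/2)·R1: [0, 11, 22, 26, 5]
R4 ← R4 + (1/4)·R1: [0, -13/2, -25/2, -33/2, -23/2]
R5 ← R5 − (7/20)·R1: [0, -23/2, -17/2, -27/10, 109/10]
R3 ← R3 − (22/13)·R2: [0, 0, 385/13, 2273/65, 1304/65]
R4 ← R4 + R2: [0, 0, -17, -109/5, -102/5]
R5 ← R5 + (23/13)·R2: [0, 0, -214/13, -157/13, -63/13]
R4 ← R4 + (221/385)·R3: [0, 0, 0, -3324/1925, -17102/1925]
R5 ← R5 + (214/385)·R3: [0, 0, 0, 14169/1925, 12137/1925]
R5 ← R5 + (4723/1108)·R4: [0, 0, 0, 0, -17487/554]
5 pivots among 5 columns.
Every column is a pivot column, so the columns are linearly independent.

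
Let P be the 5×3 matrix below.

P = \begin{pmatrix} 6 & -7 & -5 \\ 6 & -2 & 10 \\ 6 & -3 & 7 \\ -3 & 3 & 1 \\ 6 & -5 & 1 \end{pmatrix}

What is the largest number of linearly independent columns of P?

2

Row reduce to echelon form.
R2 ← R2 − R1: [0, 5, 15]
R3 ← R3 − R1: [0, 4, 12]
R4 ← R4 + (1/2)·R1: [0, -1/2, -3/2]
R5 ← R5 − R1: [0, 2, 6]
R3 ← R3 − (4/5)·R2: [0, 0, 0]
R4 ← R4 + (1/10)·R2: [0, 0, 0]
R5 ← R5 − (2/5)·R2: [0, 0, 0]
Echelon form has 2 nonzero rows, so rank(P) = 2.
The rank gives the maximum number of linearly independent columns: 2.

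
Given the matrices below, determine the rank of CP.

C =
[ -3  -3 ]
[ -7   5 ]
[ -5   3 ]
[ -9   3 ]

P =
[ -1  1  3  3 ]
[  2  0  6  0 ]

First compute CP:
[[ -3,  -3, -27,  -9],
 [ 17,  -7,   9, -21],
 [ 11,  -5,   3, -15],
 [ 15,  -9,  -9, -27]]
Now row reduce the product.
R2 ← R2 + (17/3)·R1: [0, -24, -144, -72]
R3 ← R3 + (11/3)·R1: [0, -16, -96, -48]
R4 ← R4 + (5)·R1: [0, -24, -144, -72]
R3 ← R3 − (2/3)·R2: [0, 0, 0, 0]
R4 ← R4 − R2: [0, 0, 0, 0]
2 nonzero rows, so rank(CP) = 2.

2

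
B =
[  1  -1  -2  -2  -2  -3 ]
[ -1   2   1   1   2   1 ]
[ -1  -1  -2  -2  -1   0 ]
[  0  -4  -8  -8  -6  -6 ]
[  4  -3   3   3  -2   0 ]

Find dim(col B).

3

Row reduce to echelon form.
R2 ← R2 + R1: [0, 1, -1, -1, 0, -2]
R3 ← R3 + R1: [0, -2, -4, -4, -3, -3]
R5 ← R5 − (4)·R1: [0, 1, 11, 11, 6, 12]
R3 ← R3 + (2)·R2: [0, 0, -6, -6, -3, -7]
R4 ← R4 + (4)·R2: [0, 0, -12, -12, -6, -14]
R5 ← R5 − R2: [0, 0, 12, 12, 6, 14]
R4 ← R4 − (2)·R3: [0, 0, 0, 0, 0, 0]
R5 ← R5 + (2)·R3: [0, 0, 0, 0, 0, 0]
Echelon form has 3 nonzero rows, so rank(B) = 3.
The column space has dimension equal to the rank: 3.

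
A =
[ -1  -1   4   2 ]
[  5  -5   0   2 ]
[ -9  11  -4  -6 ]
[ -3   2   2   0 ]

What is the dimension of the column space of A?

2

Row reduce to echelon form.
R2 ← R2 + (5)·R1: [0, -10, 20, 12]
R3 ← R3 − (9)·R1: [0, 20, -40, -24]
R4 ← R4 − (3)·R1: [0, 5, -10, -6]
R3 ← R3 + (2)·R2: [0, 0, 0, 0]
R4 ← R4 + (1/2)·R2: [0, 0, 0, 0]
Echelon form has 2 nonzero rows, so rank(A) = 2.
The column space has dimension equal to the rank: 2.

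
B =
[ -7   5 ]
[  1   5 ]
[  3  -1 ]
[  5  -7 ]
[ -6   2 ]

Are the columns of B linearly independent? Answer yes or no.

yes

Row reduce B to echelon form.
R2 ← R2 + (1/7)·R1: [0, 40/7]
R3 ← R3 + (3/7)·R1: [0, 8/7]
R4 ← R4 + (5/7)·R1: [0, -24/7]
R5 ← R5 − (6/7)·R1: [0, -16/7]
R3 ← R3 − (1/5)·R2: [0, 0]
R4 ← R4 + (3/5)·R2: [0, 0]
R5 ← R5 + (2/5)·R2: [0, 0]
2 pivots among 2 columns.
Every column is a pivot column, so the columns are linearly independent.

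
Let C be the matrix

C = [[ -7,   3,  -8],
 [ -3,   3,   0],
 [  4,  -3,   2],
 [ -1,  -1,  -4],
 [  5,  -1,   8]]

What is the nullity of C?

1

Row reduce to echelon form.
R2 ← R2 − (3/7)·R1: [0, 12/7, 24/7]
R3 ← R3 + (4/7)·R1: [0, -9/7, -18/7]
R4 ← R4 − (1/7)·R1: [0, -10/7, -20/7]
R5 ← R5 + (5/7)·R1: [0, 8/7, 16/7]
R3 ← R3 + (3/4)·R2: [0, 0, 0]
R4 ← R4 + (5/6)·R2: [0, 0, 0]
R5 ← R5 − (2/3)·R2: [0, 0, 0]
2 nonzero rows, so rank(C) = 2.
C has 3 columns; by rank–nullity, nullity = 3 − 2 = 1.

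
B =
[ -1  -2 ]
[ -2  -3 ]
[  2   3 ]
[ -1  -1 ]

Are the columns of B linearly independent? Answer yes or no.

yes

Row reduce B to echelon form.
R2 ← R2 − (2)·R1: [0, 1]
R3 ← R3 + (2)·R1: [0, -1]
R4 ← R4 − R1: [0, 1]
R3 ← R3 + R2: [0, 0]
R4 ← R4 − R2: [0, 0]
2 pivots among 2 columns.
Every column is a pivot column, so the columns are linearly independent.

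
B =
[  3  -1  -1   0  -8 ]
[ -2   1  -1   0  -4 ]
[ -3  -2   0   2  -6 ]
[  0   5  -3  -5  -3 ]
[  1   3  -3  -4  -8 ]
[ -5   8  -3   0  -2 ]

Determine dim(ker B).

1

Row reduce to echelon form.
R2 ← R2 + (2/3)·R1: [0, 1/3, -5/3, 0, -28/3]
R3 ← R3 + R1: [0, -3, -1, 2, -14]
R5 ← R5 − (1/3)·R1: [0, 10/3, -8/3, -4, -16/3]
R6 ← R6 + (5/3)·R1: [0, 19/3, -14/3, 0, -46/3]
R3 ← R3 + (9)·R2: [0, 0, -16, 2, -98]
R4 ← R4 − (15)·R2: [0, 0, 22, -5, 137]
R5 ← R5 − (10)·R2: [0, 0, 14, -4, 88]
R6 ← R6 − (19)·R2: [0, 0, 27, 0, 162]
R4 ← R4 + (11/8)·R3: [0, 0, 0, -9/4, 9/4]
R5 ← R5 + (7/8)·R3: [0, 0, 0, -9/4, 9/4]
R6 ← R6 + (27/16)·R3: [0, 0, 0, 27/8, -27/8]
R5 ← R5 − R4: [0, 0, 0, 0, 0]
R6 ← R6 + (3/2)·R4: [0, 0, 0, 0, 0]
4 nonzero rows, so rank(B) = 4.
B has 5 columns; by rank–nullity, nullity = 5 − 4 = 1.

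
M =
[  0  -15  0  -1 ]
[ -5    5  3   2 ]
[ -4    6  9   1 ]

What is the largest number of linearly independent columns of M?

Row reduce to echelon form.
Swap R1 ↔ R2
R3 ← R3 − (4/5)·R1: [0, 2, 33/5, -3/5]
R3 ← R3 + (2/15)·R2: [0, 0, 33/5, -11/15]
Echelon form has 3 nonzero rows, so rank(M) = 3.
The rank gives the maximum number of linearly independent columns: 3.

3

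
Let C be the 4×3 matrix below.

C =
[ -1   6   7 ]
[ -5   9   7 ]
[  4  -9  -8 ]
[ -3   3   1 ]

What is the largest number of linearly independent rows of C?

Row reduce to echelon form.
R2 ← R2 − (5)·R1: [0, -21, -28]
R3 ← R3 + (4)·R1: [0, 15, 20]
R4 ← R4 − (3)·R1: [0, -15, -20]
R3 ← R3 + (5/7)·R2: [0, 0, 0]
R4 ← R4 − (5/7)·R2: [0, 0, 0]
Echelon form has 2 nonzero rows, so rank(C) = 2.
The rank gives the maximum number of linearly independent rows: 2.

2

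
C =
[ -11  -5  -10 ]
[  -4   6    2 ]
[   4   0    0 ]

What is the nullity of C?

Row reduce to echelon form.
R2 ← R2 − (4/11)·R1: [0, 86/11, 62/11]
R3 ← R3 + (4/11)·R1: [0, -20/11, -40/11]
R3 ← R3 + (10/43)·R2: [0, 0, -100/43]
3 nonzero rows, so rank(C) = 3.
C has 3 columns; by rank–nullity, nullity = 3 − 3 = 0.

0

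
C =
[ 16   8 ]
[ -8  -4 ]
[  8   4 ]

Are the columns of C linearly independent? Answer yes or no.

Row reduce C to echelon form.
R2 ← R2 + (1/2)·R1: [0, 0]
R3 ← R3 − (1/2)·R1: [0, 0]
1 pivot among 2 columns.
Only 1 < 2 pivot columns, so the columns are linearly dependent.

no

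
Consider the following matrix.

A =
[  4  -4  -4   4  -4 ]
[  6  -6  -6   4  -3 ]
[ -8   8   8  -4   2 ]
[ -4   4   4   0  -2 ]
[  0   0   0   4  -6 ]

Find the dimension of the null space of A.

Row reduce to echelon form.
R2 ← R2 − (3/2)·R1: [0, 0, 0, -2, 3]
R3 ← R3 + (2)·R1: [0, 0, 0, 4, -6]
R4 ← R4 + R1: [0, 0, 0, 4, -6]
R3 ← R3 + (2)·R2: [0, 0, 0, 0, 0]
R4 ← R4 + (2)·R2: [0, 0, 0, 0, 0]
R5 ← R5 + (2)·R2: [0, 0, 0, 0, 0]
2 nonzero rows, so rank(A) = 2.
A has 5 columns; by rank–nullity, nullity = 5 − 2 = 3.

3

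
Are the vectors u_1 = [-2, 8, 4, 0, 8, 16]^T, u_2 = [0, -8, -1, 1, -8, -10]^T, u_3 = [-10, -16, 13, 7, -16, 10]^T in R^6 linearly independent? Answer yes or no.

Form the matrix with these vectors as rows and row reduce.
R3 ← R3 − (5)·R1: [0, -56, -7, 7, -56, -70]
R3 ← R3 − (7)·R2: [0, 0, 0, 0, 0, 0]
2 nonzero rows, so the 3 vectors span a space of dimension 2.
Since 2 < 3, the vectors are linearly dependent.

no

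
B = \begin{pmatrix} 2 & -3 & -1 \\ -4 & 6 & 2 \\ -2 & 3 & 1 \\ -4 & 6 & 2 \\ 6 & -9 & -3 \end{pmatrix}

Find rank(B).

1

Row reduce to echelon form.
R2 ← R2 + (2)·R1: [0, 0, 0]
R3 ← R3 + R1: [0, 0, 0]
R4 ← R4 + (2)·R1: [0, 0, 0]
R5 ← R5 − (3)·R1: [0, 0, 0]
Echelon form has 1 nonzero row, so rank(B) = 1.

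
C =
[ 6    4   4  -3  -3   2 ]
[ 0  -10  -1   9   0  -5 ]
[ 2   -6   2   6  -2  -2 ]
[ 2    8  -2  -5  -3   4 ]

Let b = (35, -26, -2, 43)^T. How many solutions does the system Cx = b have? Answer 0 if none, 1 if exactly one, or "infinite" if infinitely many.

infinite

Row reduce the augmented matrix [C | b].
R3 ← R3 − (1/3)·R1: [0, -22/3, 2/3, 7, -1, -8/3, -41/3]
R4 ← R4 − (1/3)·R1: [0, 20/3, -10/3, -4, -2, 10/3, 94/3]
R3 ← R3 − (11/15)·R2: [0, 0, 7/5, 2/5, -1, 1, 27/5]
R4 ← R4 + (2/3)·R2: [0, 0, -4, 2, -2, 0, 14]
R4 ← R4 + (20/7)·R3: [0, 0, 0, 22/7, -34/7, 20/7, 206/7]
The echelon form has 4 nonzero rows, and every pivot lies in the first 6 columns, so rank(C) = rank([C|b]) = 4.
The system is consistent.
rank = 4 < 6 unknowns, so there are infinitely many solutions.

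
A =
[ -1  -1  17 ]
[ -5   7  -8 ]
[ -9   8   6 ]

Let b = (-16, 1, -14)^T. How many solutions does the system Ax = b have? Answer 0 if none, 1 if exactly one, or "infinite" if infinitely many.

Row reduce the augmented matrix [A | b].
R2 ← R2 − (5)·R1: [0, 12, -93, 81]
R3 ← R3 − (9)·R1: [0, 17, -147, 130]
R3 ← R3 − (17/12)·R2: [0, 0, -61/4, 61/4]
The echelon form has 3 nonzero rows, and every pivot lies in the first 3 columns, so rank(A) = rank([A|b]) = 3.
The system is consistent.
rank = 3 = number of unknowns, so the solution is unique.

1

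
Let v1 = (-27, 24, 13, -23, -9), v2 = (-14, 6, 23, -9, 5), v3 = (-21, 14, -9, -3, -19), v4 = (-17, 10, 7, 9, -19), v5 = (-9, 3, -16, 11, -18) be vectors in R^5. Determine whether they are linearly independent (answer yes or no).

no

Form the matrix with these vectors as rows and row reduce.
R2 ← R2 − (14/27)·R1: [0, -58/9, 439/27, 79/27, 29/3]
R3 ← R3 − (7/9)·R1: [0, -14/3, -172/9, 134/9, -12]
R4 ← R4 − (17/27)·R1: [0, -46/9, -32/27, 634/27, -40/3]
R5 ← R5 − (1/3)·R1: [0, -5, -61/3, 56/3, -15]
R3 ← R3 − (21/29)·R2: [0, 0, -2687/87, 1111/87, -19]
R4 ← R4 − (23/29)·R2: [0, 0, -1225/87, 1841/87, -21]
R5 ← R5 − (45/58)·R2: [0, 0, -1911/58, 951/58, -45/2]
R4 ← R4 − (1225/2687)·R3: [0, 0, 0, 41216/2687, -33152/2687]
R5 ← R5 − (5733/5374)·R3: [0, 0, 0, 7452/2687, -5994/2687]
R5 ← R5 − (81/448)·R4: [0, 0, 0, 0, 0]
4 nonzero rows, so the 5 vectors span a space of dimension 4.
Since 4 < 5, the vectors are linearly dependent.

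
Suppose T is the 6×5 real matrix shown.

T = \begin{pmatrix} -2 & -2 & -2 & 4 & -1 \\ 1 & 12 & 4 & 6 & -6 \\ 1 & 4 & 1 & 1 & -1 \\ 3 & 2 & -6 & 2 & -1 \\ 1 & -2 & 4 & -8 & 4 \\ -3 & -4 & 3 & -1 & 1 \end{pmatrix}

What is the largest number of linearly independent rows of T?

4

Row reduce to echelon form.
R2 ← R2 + (1/2)·R1: [0, 11, 3, 8, -13/2]
R3 ← R3 + (1/2)·R1: [0, 3, 0, 3, -3/2]
R4 ← R4 + (3/2)·R1: [0, -1, -9, 8, -5/2]
R5 ← R5 + (1/2)·R1: [0, -3, 3, -6, 7/2]
R6 ← R6 − (3/2)·R1: [0, -1, 6, -7, 5/2]
R3 ← R3 − (3/11)·R2: [0, 0, -9/11, 9/11, 3/11]
R4 ← R4 + (1/11)·R2: [0, 0, -96/11, 96/11, -34/11]
R5 ← R5 + (3/11)·R2: [0, 0, 42/11, -42/11, 19/11]
R6 ← R6 + (1/11)·R2: [0, 0, 69/11, -69/11, 21/11]
R4 ← R4 − (32/3)·R3: [0, 0, 0, 0, -6]
R5 ← R5 + (14/3)·R3: [0, 0, 0, 0, 3]
R6 ← R6 + (23/3)·R3: [0, 0, 0, 0, 4]
R5 ← R5 + (1/2)·R4: [0, 0, 0, 0, 0]
R6 ← R6 + (2/3)·R4: [0, 0, 0, 0, 0]
Echelon form has 4 nonzero rows, so rank(T) = 4.
The rank gives the maximum number of linearly independent rows: 4.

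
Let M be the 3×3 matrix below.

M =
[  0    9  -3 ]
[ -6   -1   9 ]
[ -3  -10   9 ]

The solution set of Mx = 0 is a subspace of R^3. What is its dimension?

0

Row reduce to echelon form.
Swap R1 ↔ R2
R3 ← R3 − (1/2)·R1: [0, -19/2, 9/2]
R3 ← R3 + (19/18)·R2: [0, 0, 4/3]
3 nonzero rows, so rank(M) = 3.
M has 3 columns; by rank–nullity, nullity = 3 − 3 = 0.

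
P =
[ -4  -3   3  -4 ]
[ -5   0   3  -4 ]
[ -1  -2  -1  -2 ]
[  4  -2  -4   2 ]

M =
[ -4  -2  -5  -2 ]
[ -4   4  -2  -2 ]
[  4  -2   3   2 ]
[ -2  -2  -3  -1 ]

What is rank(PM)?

First compute PM:
[[ 48,  -2,  47,  24],
 [ 40,  12,  46,  20],
 [ 12,   0,  12,   6],
 [-28, -12, -34, -14]]
Now row reduce the product.
R2 ← R2 − (5/6)·R1: [0, 41/3, 41/6, 0]
R3 ← R3 − (1/4)·R1: [0, 1/2, 1/4, 0]
R4 ← R4 + (7/12)·R1: [0, -79/6, -79/12, 0]
R3 ← R3 − (3/82)·R2: [0, 0, 0, 0]
R4 ← R4 + (79/82)·R2: [0, 0, 0, 0]
2 nonzero rows, so rank(PM) = 2.

2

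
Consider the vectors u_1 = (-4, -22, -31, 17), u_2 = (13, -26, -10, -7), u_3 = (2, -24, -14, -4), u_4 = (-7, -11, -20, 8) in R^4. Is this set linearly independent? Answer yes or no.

Form the matrix with these vectors as rows and row reduce.
R2 ← R2 + (13/4)·R1: [0, -195/2, -443/4, 193/4]
R3 ← R3 + (1/2)·R1: [0, -35, -59/2, 9/2]
R4 ← R4 − (7/4)·R1: [0, 55/2, 137/4, -87/4]
R3 ← R3 − (14/39)·R2: [0, 0, 400/39, -500/39]
R4 ← R4 + (11/39)·R2: [0, 0, 235/78, -635/78]
R4 ← R4 − (47/160)·R3: [0, 0, 0, -35/8]
4 nonzero rows, so the 4 vectors span a space of dimension 4.
Since 4 = 4, the vectors are linearly independent.

yes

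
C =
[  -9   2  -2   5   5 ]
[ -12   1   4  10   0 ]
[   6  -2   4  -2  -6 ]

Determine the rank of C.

Row reduce to echelon form.
R2 ← R2 − (4/3)·R1: [0, -5/3, 20/3, 10/3, -20/3]
R3 ← R3 + (2/3)·R1: [0, -2/3, 8/3, 4/3, -8/3]
R3 ← R3 − (2/5)·R2: [0, 0, 0, 0, 0]
Echelon form has 2 nonzero rows, so rank(C) = 2.

2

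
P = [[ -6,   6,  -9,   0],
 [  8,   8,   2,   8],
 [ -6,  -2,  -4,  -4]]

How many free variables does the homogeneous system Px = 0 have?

2

Row reduce to echelon form.
R2 ← R2 + (4/3)·R1: [0, 16, -10, 8]
R3 ← R3 − R1: [0, -8, 5, -4]
R3 ← R3 + (1/2)·R2: [0, 0, 0, 0]
2 nonzero rows, so rank(P) = 2.
P has 4 columns; by rank–nullity, nullity = 4 − 2 = 2.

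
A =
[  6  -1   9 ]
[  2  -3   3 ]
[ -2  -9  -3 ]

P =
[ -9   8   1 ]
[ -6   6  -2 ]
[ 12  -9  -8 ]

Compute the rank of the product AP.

2

First compute AP:
[[ 60, -39, -64],
 [ 36, -29, -16],
 [ 36, -43,  40]]
Now row reduce the product.
R2 ← R2 − (3/5)·R1: [0, -28/5, 112/5]
R3 ← R3 − (3/5)·R1: [0, -98/5, 392/5]
R3 ← R3 − (7/2)·R2: [0, 0, 0]
2 nonzero rows, so rank(AP) = 2.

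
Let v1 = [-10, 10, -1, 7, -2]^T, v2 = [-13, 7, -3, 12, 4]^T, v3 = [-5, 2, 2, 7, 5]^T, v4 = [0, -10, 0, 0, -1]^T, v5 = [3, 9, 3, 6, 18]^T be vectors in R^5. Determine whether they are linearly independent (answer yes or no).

Form the matrix with these vectors as rows and row reduce.
R2 ← R2 − (13/10)·R1: [0, -6, -17/10, 29/10, 33/5]
R3 ← R3 − (1/2)·R1: [0, -3, 5/2, 7/2, 6]
R5 ← R5 + (3/10)·R1: [0, 12, 27/10, 81/10, 87/5]
R3 ← R3 − (1/2)·R2: [0, 0, 67/20, 41/20, 27/10]
R4 ← R4 − (5/3)·R2: [0, 0, 17/6, -29/6, -12]
R5 ← R5 + (2)·R2: [0, 0, -7/10, 139/10, 153/5]
R4 ← R4 − (170/201)·R3: [0, 0, 0, -440/67, -957/67]
R5 ← R5 + (14/67)·R3: [0, 0, 0, 960/67, 2088/67]
R5 ← R5 + (24/11)·R4: [0, 0, 0, 0, 0]
4 nonzero rows, so the 5 vectors span a space of dimension 4.
Since 4 < 5, the vectors are linearly dependent.

no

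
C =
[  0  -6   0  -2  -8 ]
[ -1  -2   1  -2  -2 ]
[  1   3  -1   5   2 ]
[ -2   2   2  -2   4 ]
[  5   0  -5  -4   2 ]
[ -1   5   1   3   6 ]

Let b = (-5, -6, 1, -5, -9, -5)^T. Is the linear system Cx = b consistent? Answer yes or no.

Row reduce the augmented matrix [C | b].
Swap R1 ↔ R2
R3 ← R3 + R1: [0, 1, 0, 3, 0, -5]
R4 ← R4 − (2)·R1: [0, 6, 0, 2, 8, 7]
R5 ← R5 + (5)·R1: [0, -10, 0, -14, -8, -39]
R6 ← R6 − R1: [0, 7, 0, 5, 8, 1]
R3 ← R3 + (1/6)·R2: [0, 0, 0, 8/3, -4/3, -35/6]
R4 ← R4 + R2: [0, 0, 0, 0, 0, 2]
R5 ← R5 − (5/3)·R2: [0, 0, 0, -32/3, 16/3, -92/3]
R6 ← R6 + (7/6)·R2: [0, 0, 0, 8/3, -4/3, -29/6]
R5 ← R5 + (4)·R3: [0, 0, 0, 0, 0, -54]
R6 ← R6 − R3: [0, 0, 0, 0, 0, 1]
R5 ← R5 + (27)·R4: [0, 0, 0, 0, 0, 0]
R6 ← R6 − (1/2)·R4: [0, 0, 0, 0, 0, 0]
The echelon form has 4 nonzero rows; the last pivot sits in the augmented column, so rank(C) = 3 but rank([C|b]) = 4.
Since the ranks differ, the system is inconsistent.

no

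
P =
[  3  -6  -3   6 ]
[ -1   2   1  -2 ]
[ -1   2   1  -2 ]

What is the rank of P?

1

Row reduce to echelon form.
R2 ← R2 + (1/3)·R1: [0, 0, 0, 0]
R3 ← R3 + (1/3)·R1: [0, 0, 0, 0]
Echelon form has 1 nonzero row, so rank(P) = 1.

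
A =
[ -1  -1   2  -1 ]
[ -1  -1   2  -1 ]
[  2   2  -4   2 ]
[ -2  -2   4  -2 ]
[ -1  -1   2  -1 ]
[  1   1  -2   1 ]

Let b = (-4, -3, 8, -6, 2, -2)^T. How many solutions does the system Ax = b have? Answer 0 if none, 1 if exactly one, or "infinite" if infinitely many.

0

Row reduce the augmented matrix [A | b].
R2 ← R2 − R1: [0, 0, 0, 0, 1]
R3 ← R3 + (2)·R1: [0, 0, 0, 0, 0]
R4 ← R4 − (2)·R1: [0, 0, 0, 0, 2]
R5 ← R5 − R1: [0, 0, 0, 0, 6]
R6 ← R6 + R1: [0, 0, 0, 0, -6]
R4 ← R4 − (2)·R2: [0, 0, 0, 0, 0]
R5 ← R5 − (6)·R2: [0, 0, 0, 0, 0]
R6 ← R6 + (6)·R2: [0, 0, 0, 0, 0]
The echelon form has 2 nonzero rows; the last pivot sits in the augmented column, so rank(A) = 1 but rank([A|b]) = 2.
Since the ranks differ, the system is inconsistent.
It has no solutions.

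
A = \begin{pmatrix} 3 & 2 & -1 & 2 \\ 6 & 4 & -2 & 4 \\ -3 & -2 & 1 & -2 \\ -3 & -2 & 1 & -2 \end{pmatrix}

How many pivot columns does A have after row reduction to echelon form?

1

Row reduce to echelon form.
R2 ← R2 − (2)·R1: [0, 0, 0, 0]
R3 ← R3 + R1: [0, 0, 0, 0]
R4 ← R4 + R1: [0, 0, 0, 0]
Echelon form has 1 nonzero row, so rank(A) = 1.
Each nonzero row contributes one pivot column: 1 pivot columns.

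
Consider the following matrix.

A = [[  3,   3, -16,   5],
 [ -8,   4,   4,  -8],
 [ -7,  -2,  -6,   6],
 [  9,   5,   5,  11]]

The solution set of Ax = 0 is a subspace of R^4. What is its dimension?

0

Row reduce to echelon form.
R2 ← R2 + (8/3)·R1: [0, 12, -116/3, 16/3]
R3 ← R3 + (7/3)·R1: [0, 5, -130/3, 53/3]
R4 ← R4 − (3)·R1: [0, -4, 53, -4]
R3 ← R3 − (5/12)·R2: [0, 0, -245/9, 139/9]
R4 ← R4 + (1/3)·R2: [0, 0, 361/9, -20/9]
R4 ← R4 + (361/245)·R3: [0, 0, 0, 5031/245]
4 nonzero rows, so rank(A) = 4.
A has 4 columns; by rank–nullity, nullity = 4 − 4 = 0.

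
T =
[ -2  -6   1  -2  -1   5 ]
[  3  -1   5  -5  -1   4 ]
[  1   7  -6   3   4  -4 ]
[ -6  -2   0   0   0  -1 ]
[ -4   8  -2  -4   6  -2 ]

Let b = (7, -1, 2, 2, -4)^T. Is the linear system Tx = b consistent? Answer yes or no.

no

Row reduce the augmented matrix [T | b].
R2 ← R2 + (3/2)·R1: [0, -10, 13/2, -8, -5/2, 23/2, 19/2]
R3 ← R3 + (1/2)·R1: [0, 4, -11/2, 2, 7/2, -3/2, 11/2]
R4 ← R4 − (3)·R1: [0, 16, -3, 6, 3, -16, -19]
R5 ← R5 − (2)·R1: [0, 20, -4, 0, 8, -12, -18]
R3 ← R3 + (2/5)·R2: [0, 0, -29/10, -6/5, 5/2, 31/10, 93/10]
R4 ← R4 + (8/5)·R2: [0, 0, 37/5, -34/5, -1, 12/5, -19/5]
R5 ← R5 + (2)·R2: [0, 0, 9, -16, 3, 11, 1]
R4 ← R4 + (74/29)·R3: [0, 0, 0, -286/29, 156/29, 299/29, 578/29]
R5 ← R5 + (90/29)·R3: [0, 0, 0, -572/29, 312/29, 598/29, 866/29]
R5 ← R5 − (2)·R4: [0, 0, 0, 0, 0, 0, -10]
The echelon form has 5 nonzero rows; the last pivot sits in the augmented column, so rank(T) = 4 but rank([T|b]) = 5.
Since the ranks differ, the system is inconsistent.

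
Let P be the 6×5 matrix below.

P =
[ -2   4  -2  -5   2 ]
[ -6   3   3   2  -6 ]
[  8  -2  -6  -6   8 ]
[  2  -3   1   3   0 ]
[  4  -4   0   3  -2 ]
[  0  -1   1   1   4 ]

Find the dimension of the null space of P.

Row reduce to echelon form.
R2 ← R2 − (3)·R1: [0, -9, 9, 17, -12]
R3 ← R3 + (4)·R1: [0, 14, -14, -26, 16]
R4 ← R4 + R1: [0, 1, -1, -2, 2]
R5 ← R5 + (2)·R1: [0, 4, -4, -7, 2]
R3 ← R3 + (14/9)·R2: [0, 0, 0, 4/9, -8/3]
R4 ← R4 + (1/9)·R2: [0, 0, 0, -1/9, 2/3]
R5 ← R5 + (4/9)·R2: [0, 0, 0, 5/9, -10/3]
R6 ← R6 − (1/9)·R2: [0, 0, 0, -8/9, 16/3]
R4 ← R4 + (1/4)·R3: [0, 0, 0, 0, 0]
R5 ← R5 − (5/4)·R3: [0, 0, 0, 0, 0]
R6 ← R6 + (2)·R3: [0, 0, 0, 0, 0]
3 nonzero rows, so rank(P) = 3.
P has 5 columns; by rank–nullity, nullity = 5 − 3 = 2.

2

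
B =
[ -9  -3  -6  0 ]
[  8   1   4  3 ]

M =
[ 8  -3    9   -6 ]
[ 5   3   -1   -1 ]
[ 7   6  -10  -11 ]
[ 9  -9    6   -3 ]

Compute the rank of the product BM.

2

First compute BM:
[[-129, -18, -18, 123],
 [124, -24,  49, -102]]
Now row reduce the product.
R2 ← R2 + (124/129)·R1: [0, -1776/43, 1363/43, 698/43]
2 nonzero rows, so rank(BM) = 2.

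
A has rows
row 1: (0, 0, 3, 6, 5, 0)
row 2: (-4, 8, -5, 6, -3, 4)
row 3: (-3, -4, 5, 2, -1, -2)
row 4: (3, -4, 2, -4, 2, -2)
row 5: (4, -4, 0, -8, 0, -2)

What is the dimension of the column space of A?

Row reduce to echelon form.
Swap R1 ↔ R2
R3 ← R3 − (3/4)·R1: [0, -10, 35/4, -5/2, 5/4, -5]
R4 ← R4 + (3/4)·R1: [0, 2, -7/4, 1/2, -1/4, 1]
R5 ← R5 + R1: [0, 4, -5, -2, -3, 2]
Swap R2 ↔ R3
R4 ← R4 + (1/5)·R2: [0, 0, 0, 0, 0, 0]
R5 ← R5 + (2/5)·R2: [0, 0, -3/2, -3, -5/2, 0]
R5 ← R5 + (1/2)·R3: [0, 0, 0, 0, 0, 0]
Echelon form has 3 nonzero rows, so rank(A) = 3.
The column space has dimension equal to the rank: 3.

3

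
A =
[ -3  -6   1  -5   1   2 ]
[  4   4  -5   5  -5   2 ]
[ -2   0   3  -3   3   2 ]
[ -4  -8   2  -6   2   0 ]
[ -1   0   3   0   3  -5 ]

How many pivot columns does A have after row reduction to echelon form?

3

Row reduce to echelon form.
R2 ← R2 + (4/3)·R1: [0, -4, -11/3, -5/3, -11/3, 14/3]
R3 ← R3 − (2/3)·R1: [0, 4, 7/3, 1/3, 7/3, 2/3]
R4 ← R4 − (4/3)·R1: [0, 0, 2/3, 2/3, 2/3, -8/3]
R5 ← R5 − (1/3)·R1: [0, 2, 8/3, 5/3, 8/3, -17/3]
R3 ← R3 + R2: [0, 0, -4/3, -4/3, -4/3, 16/3]
R5 ← R5 + (1/2)·R2: [0, 0, 5/6, 5/6, 5/6, -10/3]
R4 ← R4 + (1/2)·R3: [0, 0, 0, 0, 0, 0]
R5 ← R5 + (5/8)·R3: [0, 0, 0, 0, 0, 0]
Echelon form has 3 nonzero rows, so rank(A) = 3.
Each nonzero row contributes one pivot column: 3 pivot columns.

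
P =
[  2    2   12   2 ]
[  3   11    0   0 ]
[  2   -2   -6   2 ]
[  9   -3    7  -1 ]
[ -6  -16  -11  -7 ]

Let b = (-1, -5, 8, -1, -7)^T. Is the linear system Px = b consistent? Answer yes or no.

Row reduce the augmented matrix [P | b].
R2 ← R2 − (3/2)·R1: [0, 8, -18, -3, -7/2]
R3 ← R3 − R1: [0, -4, -18, 0, 9]
R4 ← R4 − (9/2)·R1: [0, -12, -47, -10, 7/2]
R5 ← R5 + (3)·R1: [0, -10, 25, -1, -10]
R3 ← R3 + (1/2)·R2: [0, 0, -27, -3/2, 29/4]
R4 ← R4 + (3/2)·R2: [0, 0, -74, -29/2, -7/4]
R5 ← R5 + (5/4)·R2: [0, 0, 5/2, -19/4, -115/8]
R4 ← R4 − (74/27)·R3: [0, 0, 0, -187/18, -2335/108]
R5 ← R5 + (5/54)·R3: [0, 0, 0, -44/9, -370/27]
R5 ← R5 − (8/17)·R4: [0, 0, 0, 0, -60/17]
The echelon form has 5 nonzero rows; the last pivot sits in the augmented column, so rank(P) = 4 but rank([P|b]) = 5.
Since the ranks differ, the system is inconsistent.

no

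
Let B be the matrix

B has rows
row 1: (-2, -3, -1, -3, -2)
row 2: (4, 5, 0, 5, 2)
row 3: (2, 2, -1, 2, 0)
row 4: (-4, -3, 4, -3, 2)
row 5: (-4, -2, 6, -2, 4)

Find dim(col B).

2

Row reduce to echelon form.
R2 ← R2 + (2)·R1: [0, -1, -2, -1, -2]
R3 ← R3 + R1: [0, -1, -2, -1, -2]
R4 ← R4 − (2)·R1: [0, 3, 6, 3, 6]
R5 ← R5 − (2)·R1: [0, 4, 8, 4, 8]
R3 ← R3 − R2: [0, 0, 0, 0, 0]
R4 ← R4 + (3)·R2: [0, 0, 0, 0, 0]
R5 ← R5 + (4)·R2: [0, 0, 0, 0, 0]
Echelon form has 2 nonzero rows, so rank(B) = 2.
The column space has dimension equal to the rank: 2.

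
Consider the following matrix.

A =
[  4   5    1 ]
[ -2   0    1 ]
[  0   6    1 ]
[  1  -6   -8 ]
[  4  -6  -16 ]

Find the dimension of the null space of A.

0

Row reduce to echelon form.
R2 ← R2 + (1/2)·R1: [0, 5/2, 3/2]
R4 ← R4 − (1/4)·R1: [0, -29/4, -33/4]
R5 ← R5 − R1: [0, -11, -17]
R3 ← R3 − (12/5)·R2: [0, 0, -13/5]
R4 ← R4 + (29/10)·R2: [0, 0, -39/10]
R5 ← R5 + (22/5)·R2: [0, 0, -52/5]
R4 ← R4 − (3/2)·R3: [0, 0, 0]
R5 ← R5 − (4)·R3: [0, 0, 0]
3 nonzero rows, so rank(A) = 3.
A has 3 columns; by rank–nullity, nullity = 3 − 3 = 0.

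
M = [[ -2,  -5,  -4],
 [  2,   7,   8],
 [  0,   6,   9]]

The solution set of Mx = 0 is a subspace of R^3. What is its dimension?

Row reduce to echelon form.
R2 ← R2 + R1: [0, 2, 4]
R3 ← R3 − (3)·R2: [0, 0, -3]
3 nonzero rows, so rank(M) = 3.
M has 3 columns; by rank–nullity, nullity = 3 − 3 = 0.

0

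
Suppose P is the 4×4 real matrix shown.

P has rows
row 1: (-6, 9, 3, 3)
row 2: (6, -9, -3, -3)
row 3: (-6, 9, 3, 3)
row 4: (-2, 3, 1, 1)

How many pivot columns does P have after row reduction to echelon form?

Row reduce to echelon form.
R2 ← R2 + R1: [0, 0, 0, 0]
R3 ← R3 − R1: [0, 0, 0, 0]
R4 ← R4 − (1/3)·R1: [0, 0, 0, 0]
Echelon form has 1 nonzero row, so rank(P) = 1.
Each nonzero row contributes one pivot column: 1 pivot columns.

1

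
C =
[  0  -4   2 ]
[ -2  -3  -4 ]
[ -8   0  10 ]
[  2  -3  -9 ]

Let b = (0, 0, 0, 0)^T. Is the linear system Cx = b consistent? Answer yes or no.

Row reduce the augmented matrix [C | b].
Swap R1 ↔ R2
R3 ← R3 − (4)·R1: [0, 12, 26, 0]
R4 ← R4 + R1: [0, -6, -13, 0]
R3 ← R3 + (3)·R2: [0, 0, 32, 0]
R4 ← R4 − (3/2)·R2: [0, 0, -16, 0]
R4 ← R4 + (1/2)·R3: [0, 0, 0, 0]
The echelon form has 3 nonzero rows, and every pivot lies in the first 3 columns, so rank(C) = rank([C|b]) = 3.
The system is consistent.

yes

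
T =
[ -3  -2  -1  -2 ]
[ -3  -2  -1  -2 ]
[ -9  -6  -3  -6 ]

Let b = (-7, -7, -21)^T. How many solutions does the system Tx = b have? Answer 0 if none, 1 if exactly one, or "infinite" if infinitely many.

Row reduce the augmented matrix [T | b].
R2 ← R2 − R1: [0, 0, 0, 0, 0]
R3 ← R3 − (3)·R1: [0, 0, 0, 0, 0]
The echelon form has 1 nonzero rows, and every pivot lies in the first 4 columns, so rank(T) = rank([T|b]) = 1.
The system is consistent.
rank = 1 < 4 unknowns, so there are infinitely many solutions.

infinite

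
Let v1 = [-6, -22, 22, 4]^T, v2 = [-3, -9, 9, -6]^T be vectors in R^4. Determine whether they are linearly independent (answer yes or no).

yes

Form the matrix with these vectors as rows and row reduce.
R2 ← R2 − (1/2)·R1: [0, 2, -2, -8]
2 nonzero rows, so the 2 vectors span a space of dimension 2.
Since 2 = 2, the vectors are linearly independent.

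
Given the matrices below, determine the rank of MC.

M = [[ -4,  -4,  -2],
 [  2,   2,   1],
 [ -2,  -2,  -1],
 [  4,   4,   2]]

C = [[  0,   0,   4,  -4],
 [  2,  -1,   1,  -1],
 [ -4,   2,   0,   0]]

1

First compute MC:
[[  0,   0, -20,  20],
 [  0,   0,  10, -10],
 [  0,   0, -10,  10],
 [  0,   0,  20, -20]]
Now row reduce the product.
R2 ← R2 + (1/2)·R1: [0, 0, 0, 0]
R3 ← R3 − (1/2)·R1: [0, 0, 0, 0]
R4 ← R4 + R1: [0, 0, 0, 0]
1 nonzero row, so rank(MC) = 1.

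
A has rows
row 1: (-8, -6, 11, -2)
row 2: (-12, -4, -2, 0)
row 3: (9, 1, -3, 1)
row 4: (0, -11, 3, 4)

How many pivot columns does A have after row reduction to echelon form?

Row reduce to echelon form.
R2 ← R2 − (3/2)·R1: [0, 5, -37/2, 3]
R3 ← R3 + (9/8)·R1: [0, -23/4, 75/8, -5/4]
R3 ← R3 + (23/20)·R2: [0, 0, -119/10, 11/5]
R4 ← R4 + (11/5)·R2: [0, 0, -377/10, 53/5]
R4 ← R4 − (377/119)·R3: [0, 0, 0, 432/119]
Echelon form has 4 nonzero rows, so rank(A) = 4.
Each nonzero row contributes one pivot column: 4 pivot columns.

4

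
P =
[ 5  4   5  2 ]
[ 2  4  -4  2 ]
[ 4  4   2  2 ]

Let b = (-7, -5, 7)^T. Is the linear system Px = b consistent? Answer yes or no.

no

Row reduce the augmented matrix [P | b].
R2 ← R2 − (2/5)·R1: [0, 12/5, -6, 6/5, -11/5]
R3 ← R3 − (4/5)·R1: [0, 4/5, -2, 2/5, 63/5]
R3 ← R3 − (1/3)·R2: [0, 0, 0, 0, 40/3]
The echelon form has 3 nonzero rows; the last pivot sits in the augmented column, so rank(P) = 2 but rank([P|b]) = 3.
Since the ranks differ, the system is inconsistent.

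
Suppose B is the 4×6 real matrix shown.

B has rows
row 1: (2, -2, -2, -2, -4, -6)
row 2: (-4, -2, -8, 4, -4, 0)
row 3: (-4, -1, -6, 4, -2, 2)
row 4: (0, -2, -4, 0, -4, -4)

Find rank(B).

Row reduce to echelon form.
R2 ← R2 + (2)·R1: [0, -6, -12, 0, -12, -12]
R3 ← R3 + (2)·R1: [0, -5, -10, 0, -10, -10]
R3 ← R3 − (5/6)·R2: [0, 0, 0, 0, 0, 0]
R4 ← R4 − (1/3)·R2: [0, 0, 0, 0, 0, 0]
Echelon form has 2 nonzero rows, so rank(B) = 2.

2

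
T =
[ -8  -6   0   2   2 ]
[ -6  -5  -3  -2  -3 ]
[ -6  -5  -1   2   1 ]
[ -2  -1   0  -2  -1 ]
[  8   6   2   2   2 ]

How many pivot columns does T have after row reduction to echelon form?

3

Row reduce to echelon form.
R2 ← R2 − (3/4)·R1: [0, -1/2, -3, -7/2, -9/2]
R3 ← R3 − (3/4)·R1: [0, -1/2, -1, 1/2, -1/2]
R4 ← R4 − (1/4)·R1: [0, 1/2, 0, -5/2, -3/2]
R5 ← R5 + R1: [0, 0, 2, 4, 4]
R3 ← R3 − R2: [0, 0, 2, 4, 4]
R4 ← R4 + R2: [0, 0, -3, -6, -6]
R4 ← R4 + (3/2)·R3: [0, 0, 0, 0, 0]
R5 ← R5 − R3: [0, 0, 0, 0, 0]
Echelon form has 3 nonzero rows, so rank(T) = 3.
Each nonzero row contributes one pivot column: 3 pivot columns.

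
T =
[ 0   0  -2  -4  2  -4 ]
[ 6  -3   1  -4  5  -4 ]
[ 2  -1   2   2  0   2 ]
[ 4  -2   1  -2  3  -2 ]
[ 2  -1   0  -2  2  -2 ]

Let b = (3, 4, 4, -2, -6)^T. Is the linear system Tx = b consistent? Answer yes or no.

no

Row reduce the augmented matrix [T | b].
Swap R1 ↔ R2
R3 ← R3 − (1/3)·R1: [0, 0, 5/3, 10/3, -5/3, 10/3, 8/3]
R4 ← R4 − (2/3)·R1: [0, 0, 1/3, 2/3, -1/3, 2/3, -14/3]
R5 ← R5 − (1/3)·R1: [0, 0, -1/3, -2/3, 1/3, -2/3, -22/3]
R3 ← R3 + (5/6)·R2: [0, 0, 0, 0, 0, 0, 31/6]
R4 ← R4 + (1/6)·R2: [0, 0, 0, 0, 0, 0, -25/6]
R5 ← R5 − (1/6)·R2: [0, 0, 0, 0, 0, 0, -47/6]
R4 ← R4 + (25/31)·R3: [0, 0, 0, 0, 0, 0, 0]
R5 ← R5 + (47/31)·R3: [0, 0, 0, 0, 0, 0, 0]
The echelon form has 3 nonzero rows; the last pivot sits in the augmented column, so rank(T) = 2 but rank([T|b]) = 3.
Since the ranks differ, the system is inconsistent.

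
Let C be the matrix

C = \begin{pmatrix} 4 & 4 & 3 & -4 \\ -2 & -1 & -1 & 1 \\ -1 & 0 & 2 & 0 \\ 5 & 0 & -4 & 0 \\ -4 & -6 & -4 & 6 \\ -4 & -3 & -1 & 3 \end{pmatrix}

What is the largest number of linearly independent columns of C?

Row reduce to echelon form.
R2 ← R2 + (1/2)·R1: [0, 1, 1/2, -1]
R3 ← R3 + (1/4)·R1: [0, 1, 11/4, -1]
R4 ← R4 − (5/4)·R1: [0, -5, -31/4, 5]
R5 ← R5 + R1: [0, -2, -1, 2]
R6 ← R6 + R1: [0, 1, 2, -1]
R3 ← R3 − R2: [0, 0, 9/4, 0]
R4 ← R4 + (5)·R2: [0, 0, -21/4, 0]
R5 ← R5 + (2)·R2: [0, 0, 0, 0]
R6 ← R6 − R2: [0, 0, 3/2, 0]
R4 ← R4 + (7/3)·R3: [0, 0, 0, 0]
R6 ← R6 − (2/3)·R3: [0, 0, 0, 0]
Echelon form has 3 nonzero rows, so rank(C) = 3.
The rank gives the maximum number of linearly independent columns: 3.

3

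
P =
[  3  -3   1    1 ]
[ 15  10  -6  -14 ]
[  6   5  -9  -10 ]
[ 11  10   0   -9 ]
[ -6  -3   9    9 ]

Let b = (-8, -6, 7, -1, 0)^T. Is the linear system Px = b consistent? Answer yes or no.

Row reduce the augmented matrix [P | b].
R2 ← R2 − (5)·R1: [0, 25, -11, -19, 34]
R3 ← R3 − (2)·R1: [0, 11, -11, -12, 23]
R4 ← R4 − (11/3)·R1: [0, 21, -11/3, -38/3, 85/3]
R5 ← R5 + (2)·R1: [0, -9, 11, 11, -16]
R3 ← R3 − (11/25)·R2: [0, 0, -154/25, -91/25, 201/25]
R4 ← R4 − (21/25)·R2: [0, 0, 418/75, 247/75, -17/75]
R5 ← R5 + (9/25)·R2: [0, 0, 176/25, 104/25, -94/25]
R4 ← R4 + (19/21)·R3: [0, 0, 0, 0, 148/21]
R5 ← R5 + (8/7)·R3: [0, 0, 0, 0, 38/7]
R5 ← R5 − (57/74)·R4: [0, 0, 0, 0, 0]
The echelon form has 4 nonzero rows; the last pivot sits in the augmented column, so rank(P) = 3 but rank([P|b]) = 4.
Since the ranks differ, the system is inconsistent.

no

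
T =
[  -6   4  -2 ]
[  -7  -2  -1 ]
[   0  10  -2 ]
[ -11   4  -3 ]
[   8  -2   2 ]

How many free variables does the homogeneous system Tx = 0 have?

Row reduce to echelon form.
R2 ← R2 − (7/6)·R1: [0, -20/3, 4/3]
R4 ← R4 − (11/6)·R1: [0, -10/3, 2/3]
R5 ← R5 + (4/3)·R1: [0, 10/3, -2/3]
R3 ← R3 + (3/2)·R2: [0, 0, 0]
R4 ← R4 − (1/2)·R2: [0, 0, 0]
R5 ← R5 + (1/2)·R2: [0, 0, 0]
2 nonzero rows, so rank(T) = 2.
T has 3 columns; by rank–nullity, nullity = 3 − 2 = 1.

1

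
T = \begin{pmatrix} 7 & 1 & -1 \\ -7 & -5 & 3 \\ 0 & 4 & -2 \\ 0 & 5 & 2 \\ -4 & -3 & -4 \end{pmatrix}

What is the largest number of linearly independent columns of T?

Row reduce to echelon form.
R2 ← R2 + R1: [0, -4, 2]
R5 ← R5 + (4/7)·R1: [0, -17/7, -32/7]
R3 ← R3 + R2: [0, 0, 0]
R4 ← R4 + (5/4)·R2: [0, 0, 9/2]
R5 ← R5 − (17/28)·R2: [0, 0, -81/14]
Swap R3 ↔ R4
R5 ← R5 + (9/7)·R3: [0, 0, 0]
Echelon form has 3 nonzero rows, so rank(T) = 3.
The rank gives the maximum number of linearly independent columns: 3.

3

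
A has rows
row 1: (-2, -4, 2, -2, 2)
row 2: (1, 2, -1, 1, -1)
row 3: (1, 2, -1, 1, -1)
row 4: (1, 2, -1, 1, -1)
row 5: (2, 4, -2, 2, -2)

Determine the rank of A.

Row reduce to echelon form.
R2 ← R2 + (1/2)·R1: [0, 0, 0, 0, 0]
R3 ← R3 + (1/2)·R1: [0, 0, 0, 0, 0]
R4 ← R4 + (1/2)·R1: [0, 0, 0, 0, 0]
R5 ← R5 + R1: [0, 0, 0, 0, 0]
Echelon form has 1 nonzero row, so rank(A) = 1.

1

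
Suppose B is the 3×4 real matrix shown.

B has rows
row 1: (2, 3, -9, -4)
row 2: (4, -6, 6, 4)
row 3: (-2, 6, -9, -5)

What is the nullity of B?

2

Row reduce to echelon form.
R2 ← R2 − (2)·R1: [0, -12, 24, 12]
R3 ← R3 + R1: [0, 9, -18, -9]
R3 ← R3 + (3/4)·R2: [0, 0, 0, 0]
2 nonzero rows, so rank(B) = 2.
B has 4 columns; by rank–nullity, nullity = 4 − 2 = 2.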